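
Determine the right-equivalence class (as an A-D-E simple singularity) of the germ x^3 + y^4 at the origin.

The Hessian of f at 0 is [[0, 0], [0, 0]] with rank 0, so corank 2. A Groebner basis of the Jacobian ideal J(f) in C{x,y} is {y^3, x^2}; counting standard monomials gives mu = 6. Corank 2; j^3 = x^3 is a perfect cube, so E-series; the 4-jet and mu = 6 give E_6.

E6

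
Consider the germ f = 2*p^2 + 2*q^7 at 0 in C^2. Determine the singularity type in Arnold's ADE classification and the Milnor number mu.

Type A_6, Milnor number mu = 6.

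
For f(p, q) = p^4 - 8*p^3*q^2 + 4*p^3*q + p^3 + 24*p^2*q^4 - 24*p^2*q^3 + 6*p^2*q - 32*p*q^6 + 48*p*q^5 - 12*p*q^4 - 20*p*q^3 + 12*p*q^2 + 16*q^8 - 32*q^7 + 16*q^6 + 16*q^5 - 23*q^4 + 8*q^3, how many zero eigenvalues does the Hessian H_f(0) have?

2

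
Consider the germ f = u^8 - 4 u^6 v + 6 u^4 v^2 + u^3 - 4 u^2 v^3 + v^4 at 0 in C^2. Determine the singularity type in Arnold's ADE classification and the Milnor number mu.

The Hessian of f at 0 is [[0, 0], [0, 0]] with rank 0, so corank 2. A Groebner basis of the Jacobian ideal J(f) in C{u,v} is {v^3, u^2}; counting standard monomials gives mu = 6. Corank 2; j^3 = u^3 is a perfect cube, so E-series; the 4-jet and mu = 6 give E_6.

Type E_{6}, Milnor number mu = 6.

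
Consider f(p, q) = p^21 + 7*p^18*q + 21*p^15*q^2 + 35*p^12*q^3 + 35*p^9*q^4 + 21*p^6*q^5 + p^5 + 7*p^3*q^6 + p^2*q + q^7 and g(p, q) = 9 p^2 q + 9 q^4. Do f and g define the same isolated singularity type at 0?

The Hessian of f at 0 has rank 0. Corank 2; j^3 = p^2*q has shape L^2 M (L != M), so D-series; mu = 8 gives D_8. The Hessian of g at 0 has rank 0. Corank 2; j^3 = 9*p^2*q has shape L^2 M (L != M), so D-series; mu = 5 gives D_5. f is D_8 but g is D_5, hence not right-equivalent.

No.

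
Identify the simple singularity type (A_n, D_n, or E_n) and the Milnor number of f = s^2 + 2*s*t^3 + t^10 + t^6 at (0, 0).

Type A_9, Milnor number mu = 9.

The Hessian of f at 0 has rank 1. Corank 1: A-series; mu = 9 gives A_9.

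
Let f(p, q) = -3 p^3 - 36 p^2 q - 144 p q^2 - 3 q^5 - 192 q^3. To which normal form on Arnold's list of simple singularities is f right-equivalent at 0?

E_8

The Hessian of f at 0 is [[0, 0], [0, 0]] with rank 0, so corank 2. A Groebner basis of the Jacobian ideal J(f) in C{p,q} is {q^4, p^2 + 8*p*q + 16*q^2}; counting standard monomials gives mu = 8. Corank 2; j^3 = -3*(p + 4*q)^3 is a perfect cube, so E-series; the 5-jet and mu = 8 give E_8.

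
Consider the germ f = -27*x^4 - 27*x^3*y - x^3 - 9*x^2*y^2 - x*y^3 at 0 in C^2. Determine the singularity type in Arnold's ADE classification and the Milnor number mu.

The Hessian of f at 0 is [[0, 0], [0, 0]] with rank 0, so corank 2. A Groebner basis of the Jacobian ideal J(f) in C{x,y} is {x^2/3 + y^4 + y^3/9, x^3, x^2*y - x^2/9 - y^3/27, 2*x^2/3 + x*y^2 + 2*y^3/9}; counting standard monomials gives mu = 7. Corank 2; j^3 = -x^3 is a perfect cube, so E-series; the 4-jet and mu = 7 give E_7.

Type E_7, Milnor number mu = 7.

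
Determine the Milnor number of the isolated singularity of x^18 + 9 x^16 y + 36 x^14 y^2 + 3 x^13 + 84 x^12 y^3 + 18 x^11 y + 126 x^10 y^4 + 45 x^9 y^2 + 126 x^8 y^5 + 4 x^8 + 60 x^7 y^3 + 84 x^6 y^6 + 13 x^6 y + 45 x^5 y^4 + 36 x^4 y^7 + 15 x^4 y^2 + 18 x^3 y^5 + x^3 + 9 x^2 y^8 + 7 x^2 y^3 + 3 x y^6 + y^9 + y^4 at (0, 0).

6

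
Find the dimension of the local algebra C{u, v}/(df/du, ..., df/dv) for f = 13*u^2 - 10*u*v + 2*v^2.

1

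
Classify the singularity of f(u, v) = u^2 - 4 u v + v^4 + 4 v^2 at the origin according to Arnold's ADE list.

A_{3}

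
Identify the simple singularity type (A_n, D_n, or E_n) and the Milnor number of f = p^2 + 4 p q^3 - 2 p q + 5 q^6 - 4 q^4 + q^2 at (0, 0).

The Hessian of f at 0 is [[2, -2], [-2, 2]] with rank 1, so corank 1. A Groebner basis of the Jacobian ideal J(f) in C{p,q} is {p*q^2 + p/2 - q/2, p/2 + q^3 - q/2, p^2 - 2*p*q + q^2}; counting standard monomials gives mu = 5. Corank 1: A-series; mu = 5 gives A_5.

Type A5, Milnor number mu = 5.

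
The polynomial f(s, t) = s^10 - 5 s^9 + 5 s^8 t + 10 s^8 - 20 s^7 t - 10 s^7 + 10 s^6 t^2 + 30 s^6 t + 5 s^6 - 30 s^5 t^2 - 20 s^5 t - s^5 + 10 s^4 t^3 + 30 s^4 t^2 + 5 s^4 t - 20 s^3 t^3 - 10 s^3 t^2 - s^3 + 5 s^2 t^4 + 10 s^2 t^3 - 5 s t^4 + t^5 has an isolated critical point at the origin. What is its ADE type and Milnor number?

Type E_{8}, Milnor number mu = 8.

The Hessian of f at 0 has rank 0. Corank 2; j^3 = -s^3 is a perfect cube, so E-series; the 5-jet and mu = 8 give E_8.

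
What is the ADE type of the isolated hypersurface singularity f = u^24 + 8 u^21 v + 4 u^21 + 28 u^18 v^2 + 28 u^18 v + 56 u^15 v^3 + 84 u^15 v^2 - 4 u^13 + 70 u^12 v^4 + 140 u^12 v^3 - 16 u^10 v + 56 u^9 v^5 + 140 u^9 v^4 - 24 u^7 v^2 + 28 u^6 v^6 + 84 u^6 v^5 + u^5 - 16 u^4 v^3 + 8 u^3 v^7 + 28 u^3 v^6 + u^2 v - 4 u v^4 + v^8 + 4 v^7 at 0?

D_9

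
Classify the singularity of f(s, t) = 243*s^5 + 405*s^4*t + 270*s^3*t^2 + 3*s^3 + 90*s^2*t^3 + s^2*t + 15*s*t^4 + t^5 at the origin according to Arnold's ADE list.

D_6

The Hessian of f at 0 has rank 0. Corank 2; j^3 = s^2*(3*s + t) has shape L^2 M (L != M), so D-series; mu = 6 gives D_6.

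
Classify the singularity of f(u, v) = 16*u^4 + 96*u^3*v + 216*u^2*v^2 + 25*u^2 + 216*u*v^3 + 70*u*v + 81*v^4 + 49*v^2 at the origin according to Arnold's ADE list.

A_3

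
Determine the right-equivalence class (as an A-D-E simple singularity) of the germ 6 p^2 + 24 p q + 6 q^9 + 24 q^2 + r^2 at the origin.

A_{8}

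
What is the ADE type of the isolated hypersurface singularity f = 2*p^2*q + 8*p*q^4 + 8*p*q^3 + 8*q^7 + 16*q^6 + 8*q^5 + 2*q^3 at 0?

D_{4}

The Hessian of f at 0 has rank 0. Corank 2; j^3 = 2*q*(p^2 + q^2) splits into three distinct lines over C (the quadratic factor has nonzero discriminant), so D_4.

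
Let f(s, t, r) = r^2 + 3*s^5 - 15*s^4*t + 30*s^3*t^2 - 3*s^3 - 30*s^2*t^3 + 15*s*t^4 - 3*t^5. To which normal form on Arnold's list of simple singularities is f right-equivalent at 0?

The Hessian of f at 0 is [[0, 0, 0], [0, 0, 0], [0, 0, 2]] with rank 1, so corank 2. A Groebner basis of the Jacobian ideal J(f) in C{s,t,r} is {t^5, s*t^3 - t^4/4, s^2, r}; counting standard monomials gives mu = 8. Corank 2; j^3 = -3*s^3 is a perfect cube, so E-series; the 5-jet and mu = 8 give E_8.

E8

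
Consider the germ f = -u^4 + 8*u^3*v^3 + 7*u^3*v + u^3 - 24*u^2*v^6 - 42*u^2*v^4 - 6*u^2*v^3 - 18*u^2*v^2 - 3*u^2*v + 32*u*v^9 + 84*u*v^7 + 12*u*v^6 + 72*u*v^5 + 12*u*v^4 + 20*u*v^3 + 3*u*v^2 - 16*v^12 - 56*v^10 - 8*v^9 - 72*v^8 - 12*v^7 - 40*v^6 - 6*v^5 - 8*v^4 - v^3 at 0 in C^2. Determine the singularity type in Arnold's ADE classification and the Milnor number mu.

Type E7, Milnor number mu = 7.

The Hessian of f at 0 has rank 0. Corank 2; j^3 = (u - v)^3 is a perfect cube, so E-series; the 4-jet and mu = 7 give E_7.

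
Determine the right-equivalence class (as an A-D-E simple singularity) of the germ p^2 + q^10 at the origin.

A_9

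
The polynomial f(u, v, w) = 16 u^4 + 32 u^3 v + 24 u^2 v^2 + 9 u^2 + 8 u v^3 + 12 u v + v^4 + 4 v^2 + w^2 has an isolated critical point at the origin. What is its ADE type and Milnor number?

The Hessian of f at 0 is [[18, 12, 0], [12, 8, 0], [0, 0, 2]] with rank 2, so corank 1. A Groebner basis of the Jacobian ideal J(f) in C{u,v,w} is {v^3, u + 2*v/3, w}; counting standard monomials gives mu = 3. Corank 1: A-series; mu = 3 gives A_3.

Type A_{3}, Milnor number mu = 3.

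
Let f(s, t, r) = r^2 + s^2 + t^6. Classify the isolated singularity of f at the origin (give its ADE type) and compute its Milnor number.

Type A5, Milnor number mu = 5.

The Hessian of f at 0 has rank 2. Corank 1: A-series; mu = 5 gives A_5.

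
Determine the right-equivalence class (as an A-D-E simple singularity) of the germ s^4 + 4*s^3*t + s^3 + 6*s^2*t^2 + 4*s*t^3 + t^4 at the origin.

The Hessian of f at 0 has rank 0. Corank 2; j^3 = s^3 is a perfect cube, so E-series; the 4-jet and mu = 6 give E_6.

E6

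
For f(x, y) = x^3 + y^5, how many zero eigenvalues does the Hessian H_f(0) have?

2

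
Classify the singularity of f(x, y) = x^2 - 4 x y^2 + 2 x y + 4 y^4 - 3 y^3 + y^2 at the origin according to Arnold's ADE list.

The Hessian of f at 0 is [[2, 2], [2, 2]] with rank 1, so corank 1. A Groebner basis of the Jacobian ideal J(f) in C{x,y} is {y^2, x + y}; counting standard monomials gives mu = 2. Corank 1: A-series; mu = 2 gives A_2.

A_{2}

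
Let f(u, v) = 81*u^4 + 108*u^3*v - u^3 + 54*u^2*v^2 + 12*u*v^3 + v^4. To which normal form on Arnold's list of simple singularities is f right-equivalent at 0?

E_{6}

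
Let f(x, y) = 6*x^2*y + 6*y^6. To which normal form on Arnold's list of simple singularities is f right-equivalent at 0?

D_7

The Hessian of f at 0 is [[0, 0], [0, 0]] with rank 0, so corank 2. A Groebner basis of the Jacobian ideal J(f) in C{x,y} is {x^2/6 + y^5, x^3, x*y}; counting standard monomials gives mu = 7. Corank 2; j^3 = 6*x^2*y has shape L^2 M (L != M), so D-series; mu = 7 gives D_7.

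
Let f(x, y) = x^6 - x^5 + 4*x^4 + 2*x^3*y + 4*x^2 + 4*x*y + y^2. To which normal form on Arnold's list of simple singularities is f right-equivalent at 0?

The Hessian of f at 0 is [[8, 4], [4, 2]] with rank 1, so corank 1. A Groebner basis of the Jacobian ideal J(f) in C{x,y} is {-16*x + y^3 - 8*y, x^2 - y^2/4, x*y + y^2/2}; counting standard monomials gives mu = 4. Corank 1: A-series; mu = 4 gives A_4.

A4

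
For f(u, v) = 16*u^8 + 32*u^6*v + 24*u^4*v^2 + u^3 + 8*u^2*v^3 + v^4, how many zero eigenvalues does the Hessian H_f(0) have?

2

The Hessian at 0 is [[0, 0], [0, 0]] of rank 0; hence corank 2.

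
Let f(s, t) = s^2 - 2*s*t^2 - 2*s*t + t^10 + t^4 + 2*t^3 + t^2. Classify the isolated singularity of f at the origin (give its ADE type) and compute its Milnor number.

The Hessian of f at 0 has rank 1. Corank 1: A-series; mu = 9 gives A_9.

Type A_9, Milnor number mu = 9.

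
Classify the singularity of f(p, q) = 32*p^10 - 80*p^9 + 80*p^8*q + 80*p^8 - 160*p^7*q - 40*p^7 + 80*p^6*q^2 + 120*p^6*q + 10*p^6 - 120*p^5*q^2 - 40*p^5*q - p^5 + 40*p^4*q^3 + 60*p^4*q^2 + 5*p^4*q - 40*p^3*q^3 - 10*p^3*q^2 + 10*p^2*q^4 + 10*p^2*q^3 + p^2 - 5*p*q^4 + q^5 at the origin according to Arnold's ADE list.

A_{4}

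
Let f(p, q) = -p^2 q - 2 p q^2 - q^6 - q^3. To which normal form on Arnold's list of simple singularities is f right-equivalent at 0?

The Hessian of f at 0 is [[0, 0], [0, 0]] with rank 0, so corank 2. A Groebner basis of the Jacobian ideal J(f) in C{p,q} is {p^2/6 + q^5 - q^2/6, p^3 + q^3, p*q + q^2}; counting standard monomials gives mu = 7. Corank 2; j^3 = -q*(p + q)^2 has shape L^2 M (L != M), so D-series; mu = 7 gives D_7.

D_{7}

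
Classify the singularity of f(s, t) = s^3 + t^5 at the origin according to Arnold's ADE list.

E8

The Hessian of f at 0 is [[0, 0], [0, 0]] with rank 0, so corank 2. A Groebner basis of the Jacobian ideal J(f) in C{s,t} is {t^4, s^2}; counting standard monomials gives mu = 8. Corank 2; j^3 = s^3 is a perfect cube, so E-series; the 5-jet and mu = 8 give E_8.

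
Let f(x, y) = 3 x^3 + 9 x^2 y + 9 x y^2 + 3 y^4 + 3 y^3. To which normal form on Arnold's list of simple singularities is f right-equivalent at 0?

E6

The Hessian of f at 0 has rank 0. Corank 2; j^3 = 3*(x + y)^3 is a perfect cube, so E-series; the 4-jet and mu = 6 give E_6.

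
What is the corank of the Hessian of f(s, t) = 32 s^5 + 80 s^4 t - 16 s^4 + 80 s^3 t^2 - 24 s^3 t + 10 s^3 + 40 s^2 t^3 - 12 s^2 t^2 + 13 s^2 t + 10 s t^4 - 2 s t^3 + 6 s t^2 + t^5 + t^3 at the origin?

2

The Hessian at 0 is [[0, 0], [0, 0]] of rank 0; hence corank 2.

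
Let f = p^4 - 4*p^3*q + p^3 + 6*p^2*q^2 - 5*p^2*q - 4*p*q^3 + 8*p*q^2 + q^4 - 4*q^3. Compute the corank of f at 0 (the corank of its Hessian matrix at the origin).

Hessian at 0 has rank 0.

2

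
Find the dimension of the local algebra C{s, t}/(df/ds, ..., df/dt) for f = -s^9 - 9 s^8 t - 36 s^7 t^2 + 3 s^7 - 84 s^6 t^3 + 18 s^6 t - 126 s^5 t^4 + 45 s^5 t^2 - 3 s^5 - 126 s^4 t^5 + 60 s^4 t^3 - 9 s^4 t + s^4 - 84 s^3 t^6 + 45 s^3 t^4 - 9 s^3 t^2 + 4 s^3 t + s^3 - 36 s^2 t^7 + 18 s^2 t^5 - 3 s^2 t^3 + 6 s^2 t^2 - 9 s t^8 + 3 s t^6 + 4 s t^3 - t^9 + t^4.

6

The Hessian of f at 0 is [[0, 0], [0, 0]] with rank 0, so corank 2. A Groebner basis of the Jacobian ideal J(f) in C{s,t} is {t^4, s*t^2 + t^3/3, s^2}; counting standard monomials gives mu = 6. Corank 2; j^3 = s^3 is a perfect cube, so E-series; the 4-jet and mu = 6 give E_6.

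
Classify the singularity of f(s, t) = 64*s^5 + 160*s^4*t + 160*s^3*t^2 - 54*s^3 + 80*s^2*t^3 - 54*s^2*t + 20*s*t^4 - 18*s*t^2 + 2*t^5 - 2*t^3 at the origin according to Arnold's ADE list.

The Hessian of f at 0 has rank 0. Corank 2; j^3 = -2*(3*s + t)^3 is a perfect cube, so E-series; the 5-jet and mu = 8 give E_8.

E8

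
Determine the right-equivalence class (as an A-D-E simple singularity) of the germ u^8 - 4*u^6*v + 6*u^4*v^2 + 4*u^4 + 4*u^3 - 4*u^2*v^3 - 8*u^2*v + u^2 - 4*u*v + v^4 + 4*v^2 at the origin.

The Hessian of f at 0 has rank 1. Corank 1: A-series; mu = 3 gives A_3.

A_{3}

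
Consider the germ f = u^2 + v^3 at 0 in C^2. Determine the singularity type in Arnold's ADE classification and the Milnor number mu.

Type A_2, Milnor number mu = 2.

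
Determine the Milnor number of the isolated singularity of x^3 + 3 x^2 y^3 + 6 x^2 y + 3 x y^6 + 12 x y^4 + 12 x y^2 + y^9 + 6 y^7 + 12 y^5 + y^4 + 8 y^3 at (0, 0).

6

The Hessian of f at 0 is [[0, 0], [0, 0]] with rank 0, so corank 2. A Groebner basis of the Jacobian ideal J(f) in C{x,y} is {y^3, x^2 + 4*x*y + 4*y^2}; counting standard monomials gives mu = 6. Corank 2; j^3 = (x + 2*y)^3 is a perfect cube, so E-series; the 4-jet and mu = 6 give E_6.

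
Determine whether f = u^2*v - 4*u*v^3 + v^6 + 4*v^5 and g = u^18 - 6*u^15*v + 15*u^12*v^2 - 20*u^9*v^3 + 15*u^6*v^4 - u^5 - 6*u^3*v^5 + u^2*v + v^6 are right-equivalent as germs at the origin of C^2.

Yes.

The Hessian of f at 0 is [[0, 0], [0, 0]] with rank 0, so corank 2. A Groebner basis of the Jacobian ideal J(f) in C{u,v} is {u^3, u^2*v + 2*u^2/3 - 4*u*v^2/3, -u*v/2 + v^3}; counting standard monomials gives mu = 7. Corank 2; j^3 = u^2*v has shape L^2 M (L != M), so D-series; mu = 7 gives D_7. The Hessian of g at 0 is [[0, 0], [0, 0]] with rank 0, so corank 2. A Groebner basis of the Jacobian ideal J(g) in C{u,v} is {u^2/6 + v^5, u^3, u*v}; counting standard monomials gives mu = 7. Corank 2; j^3 = u^2*v has shape L^2 M (L != M), so D-series; mu = 7 gives D_7. Both have type D_7, hence right-equivalent.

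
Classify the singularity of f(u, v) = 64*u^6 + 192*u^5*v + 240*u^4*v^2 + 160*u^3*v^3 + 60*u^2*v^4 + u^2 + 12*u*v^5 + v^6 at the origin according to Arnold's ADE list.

A_{5}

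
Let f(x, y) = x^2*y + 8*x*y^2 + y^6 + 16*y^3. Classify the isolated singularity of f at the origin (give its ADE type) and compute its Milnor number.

Type D_7, Milnor number mu = 7.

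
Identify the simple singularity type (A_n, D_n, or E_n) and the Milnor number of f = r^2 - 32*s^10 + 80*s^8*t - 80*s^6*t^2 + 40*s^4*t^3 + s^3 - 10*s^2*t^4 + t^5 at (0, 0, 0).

Type E8, Milnor number mu = 8.

The Hessian of f at 0 has rank 1. Corank 2; j^3 = s^3 is a perfect cube, so E-series; the 5-jet and mu = 8 give E_8.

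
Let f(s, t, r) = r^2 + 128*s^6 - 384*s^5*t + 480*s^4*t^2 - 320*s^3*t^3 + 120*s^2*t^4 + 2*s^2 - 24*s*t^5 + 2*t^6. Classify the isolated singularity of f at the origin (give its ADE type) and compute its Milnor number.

The Hessian of f at 0 is [[4, 0, 0], [0, 0, 0], [0, 0, 2]] with rank 2, so corank 1. A Groebner basis of the Jacobian ideal J(f) in C{s,t,r} is {t^5, s, r}; counting standard monomials gives mu = 5. Corank 1: A-series; mu = 5 gives A_5.

Type A_{5}, Milnor number mu = 5.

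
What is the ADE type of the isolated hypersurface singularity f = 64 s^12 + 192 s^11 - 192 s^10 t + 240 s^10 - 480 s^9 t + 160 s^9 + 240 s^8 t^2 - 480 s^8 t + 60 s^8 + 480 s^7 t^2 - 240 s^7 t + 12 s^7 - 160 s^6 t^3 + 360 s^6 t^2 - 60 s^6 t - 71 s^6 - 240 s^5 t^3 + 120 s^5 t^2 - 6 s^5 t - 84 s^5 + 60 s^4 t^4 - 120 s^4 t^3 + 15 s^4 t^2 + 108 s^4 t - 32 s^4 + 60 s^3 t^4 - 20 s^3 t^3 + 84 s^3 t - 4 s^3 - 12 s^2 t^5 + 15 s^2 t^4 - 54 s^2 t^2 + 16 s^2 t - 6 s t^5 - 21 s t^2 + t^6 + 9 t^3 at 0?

D7

The Hessian of f at 0 is [[0, 0], [0, 0]] with rank 0, so corank 2. A Groebner basis of the Jacobian ideal J(f) in C{s,t} is {116656*s^2/3187431 - 489928*s*t/3187431 + t^4 - 34990*t^3/118053 + 157472*t^2/1062477, s^3 + 4371*s^2/13117 - 13107*s*t/26234 + 27*t^3/52468 - 9*t^2/26234, s^2*t - 4*s^2/39351 + 13132*s*t/39351 + 27*t^3/52468 - 6563*t^2/13117, -5836*s^2/118053 + s*t^2 + 35002*s*t/118053 - 6555*t^3/13117 - 13124*t^2/39351}; counting standard monomials gives mu = 7. Corank 2; j^3 = -(s - t)*(2*s - 3*t)^2 has shape L^2 M (L != M), so D-series; mu = 7 gives D_7.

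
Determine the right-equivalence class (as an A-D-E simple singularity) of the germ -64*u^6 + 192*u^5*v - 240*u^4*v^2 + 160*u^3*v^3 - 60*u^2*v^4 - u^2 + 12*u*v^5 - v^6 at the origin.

A_5

The Hessian of f at 0 is [[-2, 0], [0, 0]] with rank 1, so corank 1. A Groebner basis of the Jacobian ideal J(f) in C{u,v} is {v^5, u}; counting standard monomials gives mu = 5. Corank 1: A-series; mu = 5 gives A_5.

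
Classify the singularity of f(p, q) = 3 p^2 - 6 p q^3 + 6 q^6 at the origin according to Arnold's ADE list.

A_{5}

The Hessian of f at 0 has rank 1. Corank 1: A-series; mu = 5 gives A_5.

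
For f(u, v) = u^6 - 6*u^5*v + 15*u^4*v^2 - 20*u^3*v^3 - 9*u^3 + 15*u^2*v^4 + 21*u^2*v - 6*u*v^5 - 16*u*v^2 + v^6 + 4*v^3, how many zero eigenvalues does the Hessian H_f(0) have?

Hessian at 0 has rank 0.

2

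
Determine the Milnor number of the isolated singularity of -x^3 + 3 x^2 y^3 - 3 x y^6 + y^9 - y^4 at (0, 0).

6

The Hessian of f at 0 has rank 0. Corank 2; j^3 = -x^3 is a perfect cube, so E-series; the 4-jet and mu = 6 give E_6.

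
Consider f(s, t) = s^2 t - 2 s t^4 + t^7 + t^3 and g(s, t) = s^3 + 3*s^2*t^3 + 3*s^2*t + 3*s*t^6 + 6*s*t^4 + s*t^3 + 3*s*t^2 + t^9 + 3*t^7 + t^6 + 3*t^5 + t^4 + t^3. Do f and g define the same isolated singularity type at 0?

No.

The Hessian of f at 0 is [[0, 0], [0, 0]] with rank 0, so corank 2. A Groebner basis of the Jacobian ideal J(f) in C{s,t} is {t^3, s^2 + 3*t^2, s*t}; counting standard monomials gives mu = 4. Corank 2; j^3 = t*(s^2 + t^2) splits into three distinct lines over C (the quadratic factor has nonzero discriminant), so D_4. The Hessian of g at 0 is [[0, 0], [0, 0]] with rank 0, so corank 2. A Groebner basis of the Jacobian ideal J(g) in C{s,t} is {s^3 + 3*s^2*t + 6*s^2 + 12*s*t + 6*t^2, -3*s^2 + s*t^2 - 6*s*t - 3*t^2, 3*s^2 + 6*s*t + t^3 + 3*t^2}; counting standard monomials gives mu = 7. Corank 2; j^3 = (s + t)^3 is a perfect cube, so E-series; the 4-jet and mu = 7 give E_7. f is D_4 but g is E_7, hence not right-equivalent.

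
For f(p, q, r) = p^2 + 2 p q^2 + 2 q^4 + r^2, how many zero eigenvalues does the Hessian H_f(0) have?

1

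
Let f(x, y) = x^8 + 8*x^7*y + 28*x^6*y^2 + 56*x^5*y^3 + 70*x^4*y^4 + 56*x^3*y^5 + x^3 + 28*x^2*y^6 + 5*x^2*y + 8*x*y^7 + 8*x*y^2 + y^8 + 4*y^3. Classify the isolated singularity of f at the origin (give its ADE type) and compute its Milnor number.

The Hessian of f at 0 is [[0, 0], [0, 0]] with rank 0, so corank 2. A Groebner basis of the Jacobian ideal J(f) in C{x,y} is {-x*y/8 + y^7 - y^2/4, x*y^2 + 2*y^3, x^2 + 3*x*y + 2*y^2}; counting standard monomials gives mu = 9. Corank 2; j^3 = (x + y)*(x + 2*y)^2 has shape L^2 M (L != M), so D-series; mu = 9 gives D_9.

Type D_{9}, Milnor number mu = 9.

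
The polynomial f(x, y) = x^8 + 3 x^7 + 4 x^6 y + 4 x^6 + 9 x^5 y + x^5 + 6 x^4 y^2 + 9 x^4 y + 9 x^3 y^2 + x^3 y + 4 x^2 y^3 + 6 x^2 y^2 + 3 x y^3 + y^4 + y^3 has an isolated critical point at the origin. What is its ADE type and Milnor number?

Type E7, Milnor number mu = 7.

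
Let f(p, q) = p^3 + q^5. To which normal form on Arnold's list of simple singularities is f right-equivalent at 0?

E8

The Hessian of f at 0 has rank 0. Corank 2; j^3 = p^3 is a perfect cube, so E-series; the 5-jet and mu = 8 give E_8.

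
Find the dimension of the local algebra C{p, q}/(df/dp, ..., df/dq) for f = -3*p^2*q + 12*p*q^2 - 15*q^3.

4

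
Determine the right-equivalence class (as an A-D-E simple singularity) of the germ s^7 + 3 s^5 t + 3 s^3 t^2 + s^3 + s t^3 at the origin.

E_{7}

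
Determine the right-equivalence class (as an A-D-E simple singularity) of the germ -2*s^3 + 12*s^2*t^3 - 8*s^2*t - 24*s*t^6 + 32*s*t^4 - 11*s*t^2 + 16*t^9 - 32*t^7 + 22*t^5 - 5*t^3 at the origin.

The Hessian of f at 0 has rank 0. Corank 2; j^3 = -(s + t)*(2*s^2 + 6*s*t + 5*t^2) splits into three distinct lines over C (the quadratic factor has nonzero discriminant), so D_4.

D_4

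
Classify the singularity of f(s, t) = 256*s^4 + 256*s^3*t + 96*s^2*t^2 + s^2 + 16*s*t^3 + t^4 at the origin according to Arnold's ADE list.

A_3

The Hessian of f at 0 is [[2, 0], [0, 0]] with rank 1, so corank 1. A Groebner basis of the Jacobian ideal J(f) in C{s,t} is {t^3, s}; counting standard monomials gives mu = 3. Corank 1: A-series; mu = 3 gives A_3.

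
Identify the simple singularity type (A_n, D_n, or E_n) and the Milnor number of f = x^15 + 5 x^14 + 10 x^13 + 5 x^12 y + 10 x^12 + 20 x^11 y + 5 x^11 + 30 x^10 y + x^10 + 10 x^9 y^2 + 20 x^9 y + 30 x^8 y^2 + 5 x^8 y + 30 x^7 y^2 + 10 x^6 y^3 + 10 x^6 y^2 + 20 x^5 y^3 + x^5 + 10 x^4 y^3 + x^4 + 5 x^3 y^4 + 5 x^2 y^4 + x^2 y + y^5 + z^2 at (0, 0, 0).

Type D_6, Milnor number mu = 6.

The Hessian of f at 0 is [[0, 0, 0], [0, 0, 0], [0, 0, 2]] with rank 1, so corank 2. A Groebner basis of the Jacobian ideal J(f) in C{x,y,z} is {x^2/5 + y^4, x^3, x*y, z}; counting standard monomials gives mu = 6. Corank 2; j^3 = x^2*y has shape L^2 M (L != M), so D-series; mu = 6 gives D_6.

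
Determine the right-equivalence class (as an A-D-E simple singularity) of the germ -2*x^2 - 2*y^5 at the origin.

A_{4}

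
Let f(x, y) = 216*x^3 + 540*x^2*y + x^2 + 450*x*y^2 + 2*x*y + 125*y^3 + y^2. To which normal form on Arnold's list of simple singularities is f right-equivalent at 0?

A2

The Hessian of f at 0 has rank 1. Corank 1: A-series; mu = 2 gives A_2.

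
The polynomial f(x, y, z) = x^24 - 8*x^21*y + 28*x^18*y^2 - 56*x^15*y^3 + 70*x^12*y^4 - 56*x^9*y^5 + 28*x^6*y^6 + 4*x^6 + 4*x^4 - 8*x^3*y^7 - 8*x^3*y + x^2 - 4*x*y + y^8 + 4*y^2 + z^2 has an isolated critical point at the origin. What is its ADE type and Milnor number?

The Hessian of f at 0 has rank 2. Corank 1: A-series; mu = 7 gives A_7.

Type A_{7}, Milnor number mu = 7.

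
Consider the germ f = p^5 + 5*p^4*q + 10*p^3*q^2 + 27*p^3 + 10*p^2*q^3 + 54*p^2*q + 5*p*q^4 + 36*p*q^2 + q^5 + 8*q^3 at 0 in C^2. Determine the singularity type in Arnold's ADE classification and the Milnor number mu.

Type E8, Milnor number mu = 8.

The Hessian of f at 0 has rank 0. Corank 2; j^3 = (3*p + 2*q)^3 is a perfect cube, so E-series; the 5-jet and mu = 8 give E_8.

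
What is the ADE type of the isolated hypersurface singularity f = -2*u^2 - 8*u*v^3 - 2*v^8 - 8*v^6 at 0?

A_7

The Hessian of f at 0 is [[-4, 0], [0, 0]] with rank 1, so corank 1. A Groebner basis of the Jacobian ideal J(f) in C{u,v} is {u^3, u^2*v, u/2 + v^3}; counting standard monomials gives mu = 7. Corank 1: A-series; mu = 7 gives A_7.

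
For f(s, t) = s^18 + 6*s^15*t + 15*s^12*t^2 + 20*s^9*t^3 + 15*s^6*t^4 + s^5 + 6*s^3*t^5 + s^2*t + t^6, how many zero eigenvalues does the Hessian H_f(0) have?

The Hessian at 0 is [[0, 0], [0, 0]] of rank 0; hence corank 2.

2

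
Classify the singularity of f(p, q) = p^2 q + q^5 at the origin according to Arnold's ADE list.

D_{6}

The Hessian of f at 0 has rank 0. Corank 2; j^3 = p^2*q has shape L^2 M (L != M), so D-series; mu = 6 gives D_6.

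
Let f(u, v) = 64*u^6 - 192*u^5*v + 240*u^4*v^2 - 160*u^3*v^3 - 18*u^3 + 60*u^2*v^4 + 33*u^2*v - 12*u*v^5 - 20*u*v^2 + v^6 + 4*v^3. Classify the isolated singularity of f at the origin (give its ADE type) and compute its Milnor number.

The Hessian of f at 0 has rank 0. Corank 2; j^3 = -(2*u - v)*(3*u - 2*v)^2 has shape L^2 M (L != M), so D-series; mu = 7 gives D_7.

Type D_{7}, Milnor number mu = 7.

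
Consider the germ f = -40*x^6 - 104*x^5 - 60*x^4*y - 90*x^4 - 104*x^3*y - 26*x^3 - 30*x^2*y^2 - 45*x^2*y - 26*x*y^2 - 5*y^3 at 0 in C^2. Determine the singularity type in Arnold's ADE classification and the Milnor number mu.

Type D_{4}, Milnor number mu = 4.

The Hessian of f at 0 has rank 0. Corank 2; j^3 = -(2*x + y)*(13*x^2 + 16*x*y + 5*y^2) splits into three distinct lines over C (the quadratic factor has nonzero discriminant), so D_4.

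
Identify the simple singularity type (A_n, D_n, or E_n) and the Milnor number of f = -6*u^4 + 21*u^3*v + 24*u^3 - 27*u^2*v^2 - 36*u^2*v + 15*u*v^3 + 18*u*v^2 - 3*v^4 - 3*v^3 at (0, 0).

Type E_{7}, Milnor number mu = 7.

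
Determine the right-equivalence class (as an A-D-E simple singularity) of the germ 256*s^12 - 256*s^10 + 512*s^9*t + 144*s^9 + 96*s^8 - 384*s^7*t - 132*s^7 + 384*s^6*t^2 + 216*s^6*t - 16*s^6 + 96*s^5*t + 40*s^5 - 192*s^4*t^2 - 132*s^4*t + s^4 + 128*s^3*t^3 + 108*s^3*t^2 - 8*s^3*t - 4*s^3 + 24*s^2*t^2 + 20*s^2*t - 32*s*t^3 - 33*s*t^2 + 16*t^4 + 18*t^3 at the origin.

D5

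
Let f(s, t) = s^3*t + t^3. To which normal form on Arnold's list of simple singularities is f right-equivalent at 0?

E_7

The Hessian of f at 0 is [[0, 0], [0, 0]] with rank 0, so corank 2. A Groebner basis of the Jacobian ideal J(f) in C{s,t} is {s^3 + 3*t^2, s^2*t, t^3}; counting standard monomials gives mu = 7. Corank 2; j^3 = t^3 is a perfect cube, so E-series; the 4-jet and mu = 7 give E_7.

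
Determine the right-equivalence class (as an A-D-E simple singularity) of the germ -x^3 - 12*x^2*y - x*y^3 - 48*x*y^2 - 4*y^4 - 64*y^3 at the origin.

E_7

The Hessian of f at 0 has rank 0. Corank 2; j^3 = -(x + 4*y)^3 is a perfect cube, so E-series; the 4-jet and mu = 7 give E_7.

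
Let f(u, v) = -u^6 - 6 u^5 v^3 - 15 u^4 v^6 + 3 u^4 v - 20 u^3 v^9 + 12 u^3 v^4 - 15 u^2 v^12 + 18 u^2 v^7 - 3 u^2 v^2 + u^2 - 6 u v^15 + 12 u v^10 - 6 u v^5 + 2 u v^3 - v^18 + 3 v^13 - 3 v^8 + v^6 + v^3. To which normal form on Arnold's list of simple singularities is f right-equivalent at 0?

The Hessian of f at 0 is [[2, 0], [0, 0]] with rank 1, so corank 1. A Groebner basis of the Jacobian ideal J(f) in C{u,v} is {v^2, u}; counting standard monomials gives mu = 2. Corank 1: A-series; mu = 2 gives A_2.

A_{2}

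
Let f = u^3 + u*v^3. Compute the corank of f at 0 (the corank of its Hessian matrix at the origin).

Hessian at 0 has rank 0.

2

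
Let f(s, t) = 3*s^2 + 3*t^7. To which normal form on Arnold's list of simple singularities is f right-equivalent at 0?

A6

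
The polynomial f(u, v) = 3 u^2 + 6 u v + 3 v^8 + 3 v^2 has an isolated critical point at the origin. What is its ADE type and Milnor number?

Type A_{7}, Milnor number mu = 7.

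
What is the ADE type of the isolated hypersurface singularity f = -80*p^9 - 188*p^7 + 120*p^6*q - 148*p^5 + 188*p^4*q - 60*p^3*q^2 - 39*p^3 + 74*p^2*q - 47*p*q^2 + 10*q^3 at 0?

D4

The Hessian of f at 0 has rank 0. Corank 2; j^3 = -(3*p - 2*q)*(13*p^2 - 16*p*q + 5*q^2) splits into three distinct lines over C (the quadratic factor has nonzero discriminant), so D_4.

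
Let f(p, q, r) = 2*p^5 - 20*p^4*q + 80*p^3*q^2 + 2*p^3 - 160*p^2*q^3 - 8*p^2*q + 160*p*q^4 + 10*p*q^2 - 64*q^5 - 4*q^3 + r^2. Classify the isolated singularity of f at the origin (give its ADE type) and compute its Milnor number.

Type D_{6}, Milnor number mu = 6.

The Hessian of f at 0 has rank 1. Corank 2; j^3 = 2*(p - 2*q)*(p - q)^2 has shape L^2 M (L != M), so D-series; mu = 6 gives D_6.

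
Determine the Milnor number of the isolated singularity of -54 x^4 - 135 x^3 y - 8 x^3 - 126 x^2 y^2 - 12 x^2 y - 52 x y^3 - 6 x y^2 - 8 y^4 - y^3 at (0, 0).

The Hessian of f at 0 has rank 0. Corank 2; j^3 = -(2*x + y)^3 is a perfect cube, so E-series; the 4-jet and mu = 7 give E_7.

7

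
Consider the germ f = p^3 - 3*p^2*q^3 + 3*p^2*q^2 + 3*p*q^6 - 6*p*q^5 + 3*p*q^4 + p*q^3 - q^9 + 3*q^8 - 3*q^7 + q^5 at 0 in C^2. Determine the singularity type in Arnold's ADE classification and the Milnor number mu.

Type E_7, Milnor number mu = 7.

The Hessian of f at 0 is [[0, 0], [0, 0]] with rank 0, so corank 2. A Groebner basis of the Jacobian ideal J(f) in C{p,q} is {-p^2 + q^4 - q^3/3, p^3, p^2*q + p^2/3 + q^3/9, p^2 + p*q^2 + q^3/3}; counting standard monomials gives mu = 7. Corank 2; j^3 = p^3 is a perfect cube, so E-series; the 4-jet and mu = 7 give E_7.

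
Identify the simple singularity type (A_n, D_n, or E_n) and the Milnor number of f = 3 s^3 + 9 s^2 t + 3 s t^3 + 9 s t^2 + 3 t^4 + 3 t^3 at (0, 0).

The Hessian of f at 0 has rank 0. Corank 2; j^3 = 3*(s + t)^3 is a perfect cube, so E-series; the 4-jet and mu = 7 give E_7.

Type E_{7}, Milnor number mu = 7.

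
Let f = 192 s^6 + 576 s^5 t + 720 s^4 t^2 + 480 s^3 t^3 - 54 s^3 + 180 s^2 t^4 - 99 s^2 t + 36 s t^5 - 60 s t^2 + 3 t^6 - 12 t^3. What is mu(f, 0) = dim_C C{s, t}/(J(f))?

7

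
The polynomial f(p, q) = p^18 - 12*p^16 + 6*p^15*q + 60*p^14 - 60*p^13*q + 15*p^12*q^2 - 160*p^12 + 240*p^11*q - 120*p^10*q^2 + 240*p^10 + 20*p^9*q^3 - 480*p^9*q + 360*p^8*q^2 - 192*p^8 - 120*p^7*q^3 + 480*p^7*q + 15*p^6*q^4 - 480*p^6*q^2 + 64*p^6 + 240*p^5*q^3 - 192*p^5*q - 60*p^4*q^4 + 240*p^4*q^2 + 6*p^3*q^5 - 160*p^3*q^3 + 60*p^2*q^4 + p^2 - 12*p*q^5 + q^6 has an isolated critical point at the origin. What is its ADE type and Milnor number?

Type A_{5}, Milnor number mu = 5.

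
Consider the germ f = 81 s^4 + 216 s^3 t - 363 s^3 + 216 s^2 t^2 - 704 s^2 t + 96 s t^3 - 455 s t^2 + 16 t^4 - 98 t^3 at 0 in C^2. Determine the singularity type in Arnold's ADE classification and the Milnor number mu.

Type D5, Milnor number mu = 5.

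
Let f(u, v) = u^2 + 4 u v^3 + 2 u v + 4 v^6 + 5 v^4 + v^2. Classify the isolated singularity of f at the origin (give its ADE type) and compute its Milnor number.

The Hessian of f at 0 has rank 1. Corank 1: A-series; mu = 3 gives A_3.

Type A3, Milnor number mu = 3.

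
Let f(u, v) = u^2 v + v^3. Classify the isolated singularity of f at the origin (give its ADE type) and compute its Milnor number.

Type D_{4}, Milnor number mu = 4.

The Hessian of f at 0 is [[0, 0], [0, 0]] with rank 0, so corank 2. A Groebner basis of the Jacobian ideal J(f) in C{u,v} is {v^3, u^2 + 3*v^2, u*v}; counting standard monomials gives mu = 4. Corank 2; j^3 = v*(u^2 + v^2) splits into three distinct lines over C (the quadratic factor has nonzero discriminant), so D_4.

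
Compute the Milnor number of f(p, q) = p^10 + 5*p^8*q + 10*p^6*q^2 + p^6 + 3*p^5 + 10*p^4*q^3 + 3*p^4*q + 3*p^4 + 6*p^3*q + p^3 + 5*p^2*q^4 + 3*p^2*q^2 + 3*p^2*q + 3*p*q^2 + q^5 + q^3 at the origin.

8

The Hessian of f at 0 is [[0, 0], [0, 0]] with rank 0, so corank 2. A Groebner basis of the Jacobian ideal J(f) in C{p,q} is {p^2/4 + p*q^3 + p*q^2/2 + p*q/2 + q^3/2 + q^2/4, q^4, p^3 + 3*p^2/2 + 3*p*q + q^3 + 3*q^2/2, p^2*q - p^2/2 + p*q^2 - p*q - q^2/2}; counting standard monomials gives mu = 8. Corank 2; j^3 = (p + q)^3 is a perfect cube, so E-series; the 5-jet and mu = 8 give E_8.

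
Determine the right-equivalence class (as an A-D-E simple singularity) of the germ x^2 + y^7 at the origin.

A_6

The Hessian of f at 0 has rank 1. Corank 1: A-series; mu = 6 gives A_6.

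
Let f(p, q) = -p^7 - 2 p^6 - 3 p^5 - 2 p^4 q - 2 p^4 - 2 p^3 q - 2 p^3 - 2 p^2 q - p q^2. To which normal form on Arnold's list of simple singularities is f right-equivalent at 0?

The Hessian of f at 0 has rank 0. Corank 2; j^3 = -p*(2*p^2 + 2*p*q + q^2) splits into three distinct lines over C (the quadratic factor has nonzero discriminant), so D_4.

D_{4}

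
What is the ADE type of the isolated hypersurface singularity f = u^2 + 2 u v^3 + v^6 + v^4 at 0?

The Hessian of f at 0 has rank 1. Corank 1: A-series; mu = 3 gives A_3.

A_{3}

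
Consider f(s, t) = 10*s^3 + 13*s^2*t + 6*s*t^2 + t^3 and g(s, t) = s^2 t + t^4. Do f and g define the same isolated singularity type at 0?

No.

The Hessian of f at 0 has rank 0. Corank 2; j^3 = (2*s + t)*(5*s^2 + 4*s*t + t^2) splits into three distinct lines over C (the quadratic factor has nonzero discriminant), so D_4. The Hessian of g at 0 has rank 0. Corank 2; j^3 = s^2*t has shape L^2 M (L != M), so D-series; mu = 5 gives D_5. f is D_4 but g is D_5, hence not right-equivalent.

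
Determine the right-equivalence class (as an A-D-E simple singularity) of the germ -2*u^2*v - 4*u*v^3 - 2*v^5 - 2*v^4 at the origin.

D_5

The Hessian of f at 0 has rank 0. Corank 2; j^3 = -2*u^2*v has shape L^2 M (L != M), so D-series; mu = 5 gives D_5.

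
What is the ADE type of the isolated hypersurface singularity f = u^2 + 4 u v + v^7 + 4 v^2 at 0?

A_{6}

The Hessian of f at 0 is [[2, 4], [4, 8]] with rank 1, so corank 1. A Groebner basis of the Jacobian ideal J(f) in C{u,v} is {v^6, u + 2*v}; counting standard monomials gives mu = 6. Corank 1: A-series; mu = 6 gives A_6.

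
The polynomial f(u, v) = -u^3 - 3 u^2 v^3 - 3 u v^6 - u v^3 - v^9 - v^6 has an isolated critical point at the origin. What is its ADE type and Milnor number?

Type E_7, Milnor number mu = 7.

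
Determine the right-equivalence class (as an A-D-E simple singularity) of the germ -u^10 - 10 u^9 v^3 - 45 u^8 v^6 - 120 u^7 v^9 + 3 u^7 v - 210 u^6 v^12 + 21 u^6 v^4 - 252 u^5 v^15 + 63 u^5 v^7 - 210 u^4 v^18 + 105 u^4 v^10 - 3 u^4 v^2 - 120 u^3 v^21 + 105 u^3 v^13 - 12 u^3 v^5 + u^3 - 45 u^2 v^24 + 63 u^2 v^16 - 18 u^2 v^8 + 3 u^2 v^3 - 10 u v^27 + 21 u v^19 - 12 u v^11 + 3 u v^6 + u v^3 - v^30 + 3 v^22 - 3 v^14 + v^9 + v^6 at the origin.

The Hessian of f at 0 has rank 0. Corank 2; j^3 = u^3 is a perfect cube, so E-series; the 4-jet and mu = 7 give E_7.

E_{7}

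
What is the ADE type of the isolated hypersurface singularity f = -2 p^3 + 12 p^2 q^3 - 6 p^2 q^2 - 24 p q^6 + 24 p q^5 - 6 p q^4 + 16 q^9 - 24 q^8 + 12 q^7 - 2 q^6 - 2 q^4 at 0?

E6

The Hessian of f at 0 is [[0, 0], [0, 0]] with rank 0, so corank 2. A Groebner basis of the Jacobian ideal J(f) in C{p,q} is {p^3, p^2*q, p^2/2 + p*q^2, q^3}; counting standard monomials gives mu = 6. Corank 2; j^3 = -2*p^3 is a perfect cube, so E-series; the 4-jet and mu = 6 give E_6.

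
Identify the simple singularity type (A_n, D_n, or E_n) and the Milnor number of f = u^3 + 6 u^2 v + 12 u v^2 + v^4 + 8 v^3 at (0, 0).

Type E6, Milnor number mu = 6.

The Hessian of f at 0 has rank 0. Corank 2; j^3 = (u + 2*v)^3 is a perfect cube, so E-series; the 4-jet and mu = 6 give E_6.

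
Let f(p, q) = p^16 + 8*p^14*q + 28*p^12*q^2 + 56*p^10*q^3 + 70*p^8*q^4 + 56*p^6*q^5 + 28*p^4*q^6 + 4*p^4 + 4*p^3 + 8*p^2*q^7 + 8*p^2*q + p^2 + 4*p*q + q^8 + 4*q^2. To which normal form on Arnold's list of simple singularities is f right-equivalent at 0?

A_{7}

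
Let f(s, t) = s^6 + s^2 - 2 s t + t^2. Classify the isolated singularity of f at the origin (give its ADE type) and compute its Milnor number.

Type A5, Milnor number mu = 5.

The Hessian of f at 0 is [[2, -2], [-2, 2]] with rank 1, so corank 1. A Groebner basis of the Jacobian ideal J(f) in C{s,t} is {t^5, s - t}; counting standard monomials gives mu = 5. Corank 1: A-series; mu = 5 gives A_5.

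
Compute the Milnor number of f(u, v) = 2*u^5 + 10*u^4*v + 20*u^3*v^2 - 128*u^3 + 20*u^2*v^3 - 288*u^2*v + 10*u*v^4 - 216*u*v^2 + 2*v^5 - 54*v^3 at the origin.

8

The Hessian of f at 0 is [[0, 0], [0, 0]] with rank 0, so corank 2. A Groebner basis of the Jacobian ideal J(f) in C{u,v} is {v^5, u*v^3 + 13*v^4/16, u^2 + 3*u*v/2 + 9*v^2/16}; counting standard monomials gives mu = 8. Corank 2; j^3 = -2*(4*u + 3*v)^3 is a perfect cube, so E-series; the 5-jet and mu = 8 give E_8.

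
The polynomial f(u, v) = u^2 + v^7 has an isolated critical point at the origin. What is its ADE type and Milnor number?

The Hessian of f at 0 is [[2, 0], [0, 0]] with rank 1, so corank 1. A Groebner basis of the Jacobian ideal J(f) in C{u,v} is {v^6, u}; counting standard monomials gives mu = 6. Corank 1: A-series; mu = 6 gives A_6.

Type A_{6}, Milnor number mu = 6.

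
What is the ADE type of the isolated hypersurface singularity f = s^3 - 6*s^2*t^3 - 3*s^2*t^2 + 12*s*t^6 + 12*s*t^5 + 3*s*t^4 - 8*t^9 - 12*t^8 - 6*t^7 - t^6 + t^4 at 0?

E_{6}

The Hessian of f at 0 is [[0, 0], [0, 0]] with rank 0, so corank 2. A Groebner basis of the Jacobian ideal J(f) in C{s,t} is {s^3, s^2*t, -s^2/2 + s*t^2, t^3}; counting standard monomials gives mu = 6. Corank 2; j^3 = s^3 is a perfect cube, so E-series; the 4-jet and mu = 6 give E_6.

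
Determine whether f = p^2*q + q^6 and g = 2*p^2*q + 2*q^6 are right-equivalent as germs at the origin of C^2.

Yes.

The Hessian of f at 0 is [[0, 0], [0, 0]] with rank 0, so corank 2. A Groebner basis of the Jacobian ideal J(f) in C{p,q} is {p^2/6 + q^5, p^3, p*q}; counting standard monomials gives mu = 7. Corank 2; j^3 = p^2*q has shape L^2 M (L != M), so D-series; mu = 7 gives D_7. The Hessian of g at 0 is [[0, 0], [0, 0]] with rank 0, so corank 2. A Groebner basis of the Jacobian ideal J(g) in C{p,q} is {p^2/6 + q^5, p^3, p*q}; counting standard monomials gives mu = 7. Corank 2; j^3 = 2*p^2*q has shape L^2 M (L != M), so D-series; mu = 7 gives D_7. Both have type D_7, hence right-equivalent.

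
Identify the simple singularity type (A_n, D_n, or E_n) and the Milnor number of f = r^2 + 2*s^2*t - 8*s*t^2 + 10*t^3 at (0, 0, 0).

The Hessian of f at 0 is [[0, 0, 0], [0, 0, 0], [0, 0, 2]] with rank 1, so corank 2. A Groebner basis of the Jacobian ideal J(f) in C{s,t,r} is {t^3, s^2 - t^2, s*t - 2*t^2, r}; counting standard monomials gives mu = 4. Corank 2; j^3 = 2*t*(s^2 - 4*s*t + 5*t^2) splits into three distinct lines over C (the quadratic factor has nonzero discriminant), so D_4.

Type D_4, Milnor number mu = 4.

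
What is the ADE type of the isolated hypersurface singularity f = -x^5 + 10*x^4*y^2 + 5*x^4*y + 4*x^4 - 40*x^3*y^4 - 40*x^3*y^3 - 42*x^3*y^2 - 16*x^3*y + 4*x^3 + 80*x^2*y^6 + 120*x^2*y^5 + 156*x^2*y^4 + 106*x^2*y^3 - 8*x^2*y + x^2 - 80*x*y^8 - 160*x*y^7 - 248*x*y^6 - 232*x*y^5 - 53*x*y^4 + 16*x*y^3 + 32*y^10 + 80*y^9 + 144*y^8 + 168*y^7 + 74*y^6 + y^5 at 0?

The Hessian of f at 0 has rank 1. Corank 1: A-series; mu = 4 gives A_4.

A4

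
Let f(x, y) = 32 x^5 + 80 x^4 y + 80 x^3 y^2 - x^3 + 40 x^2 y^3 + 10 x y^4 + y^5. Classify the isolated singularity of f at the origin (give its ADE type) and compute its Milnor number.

Type E_{8}, Milnor number mu = 8.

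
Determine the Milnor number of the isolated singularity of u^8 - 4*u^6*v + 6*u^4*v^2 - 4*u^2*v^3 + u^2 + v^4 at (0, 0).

3

The Hessian of f at 0 is [[2, 0], [0, 0]] with rank 1, so corank 1. A Groebner basis of the Jacobian ideal J(f) in C{u,v} is {v^3, u}; counting standard monomials gives mu = 3. Corank 1: A-series; mu = 3 gives A_3.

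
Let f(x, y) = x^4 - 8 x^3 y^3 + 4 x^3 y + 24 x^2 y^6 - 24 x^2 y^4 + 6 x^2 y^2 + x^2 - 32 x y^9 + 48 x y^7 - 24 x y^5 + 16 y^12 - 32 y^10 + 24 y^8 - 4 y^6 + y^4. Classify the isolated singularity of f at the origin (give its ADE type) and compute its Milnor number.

The Hessian of f at 0 is [[2, 0], [0, 0]] with rank 1, so corank 1. A Groebner basis of the Jacobian ideal J(f) in C{x,y} is {y^3, x}; counting standard monomials gives mu = 3. Corank 1: A-series; mu = 3 gives A_3.

Type A3, Milnor number mu = 3.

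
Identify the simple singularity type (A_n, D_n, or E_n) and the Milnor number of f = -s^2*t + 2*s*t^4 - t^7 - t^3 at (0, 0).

Type D_4, Milnor number mu = 4.

The Hessian of f at 0 has rank 0. Corank 2; j^3 = -t*(s^2 + t^2) splits into three distinct lines over C (the quadratic factor has nonzero discriminant), so D_4.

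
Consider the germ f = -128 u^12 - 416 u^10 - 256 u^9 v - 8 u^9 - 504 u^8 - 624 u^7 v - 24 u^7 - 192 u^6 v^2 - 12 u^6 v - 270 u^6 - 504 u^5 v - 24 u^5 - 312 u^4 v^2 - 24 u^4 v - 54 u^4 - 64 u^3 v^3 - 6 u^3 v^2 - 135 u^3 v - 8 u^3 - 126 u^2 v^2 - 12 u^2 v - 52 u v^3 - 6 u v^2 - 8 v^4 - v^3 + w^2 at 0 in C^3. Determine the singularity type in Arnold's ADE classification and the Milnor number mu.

Type E_{7}, Milnor number mu = 7.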